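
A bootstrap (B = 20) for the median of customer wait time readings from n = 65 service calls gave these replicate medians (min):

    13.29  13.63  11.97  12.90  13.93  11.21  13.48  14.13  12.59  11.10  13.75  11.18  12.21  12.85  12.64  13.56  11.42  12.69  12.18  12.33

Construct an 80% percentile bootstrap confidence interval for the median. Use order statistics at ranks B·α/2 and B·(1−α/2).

Sorted replicates: 11.10, 11.18, 11.21, 11.42, 11.97, 12.18, 12.21, 12.33, 12.59, 12.64, 12.69, 12.85, 12.90, 13.29, 13.48, 13.56, 13.63, 13.75, 13.93, 14.13
α = 0.20; lower rank = 20 × 0.100 = 2; upper rank = 20 × 0.900 = 18.
The 2nd smallest replicate is 11.18; the 18th is 13.75.

(11.18, 13.75)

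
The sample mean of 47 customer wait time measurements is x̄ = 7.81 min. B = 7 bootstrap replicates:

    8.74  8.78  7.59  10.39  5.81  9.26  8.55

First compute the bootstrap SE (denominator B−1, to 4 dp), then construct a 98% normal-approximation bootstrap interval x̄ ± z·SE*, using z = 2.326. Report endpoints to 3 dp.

(4.475, 11.145)

Mean of replicates = 8.4457; sum of squared deviations = 12.3318; SE* = √(12.3318/6) = 1.4336
Margin = 2.326 × 1.4336 = 3.3346
Interval: 7.81 ± 3.3346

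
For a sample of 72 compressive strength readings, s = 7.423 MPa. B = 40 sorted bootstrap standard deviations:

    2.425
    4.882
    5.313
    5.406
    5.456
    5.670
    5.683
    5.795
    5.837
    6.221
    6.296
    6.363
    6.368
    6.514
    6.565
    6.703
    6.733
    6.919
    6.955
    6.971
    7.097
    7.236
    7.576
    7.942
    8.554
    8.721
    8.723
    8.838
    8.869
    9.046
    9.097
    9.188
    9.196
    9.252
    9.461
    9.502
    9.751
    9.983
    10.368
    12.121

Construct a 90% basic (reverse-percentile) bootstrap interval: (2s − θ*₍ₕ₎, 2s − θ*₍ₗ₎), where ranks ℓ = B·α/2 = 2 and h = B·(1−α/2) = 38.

Percentile endpoints at ranks 2 and 38: θ*₍2₎ = 4.882, θ*₍38₎ = 9.983.
Basic interval reflects these around s:
  lower = 2 × 7.423 − 9.983 = 4.863
  upper = 2 × 7.423 − 4.882 = 9.964

(4.863, 9.964)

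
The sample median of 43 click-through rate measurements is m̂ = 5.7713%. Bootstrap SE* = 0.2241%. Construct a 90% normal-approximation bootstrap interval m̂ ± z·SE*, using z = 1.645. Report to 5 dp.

Margin = 1.645 × 0.2241 = 0.368644
Interval: 5.7713 ± 0.368644

(5.40266, 6.13994)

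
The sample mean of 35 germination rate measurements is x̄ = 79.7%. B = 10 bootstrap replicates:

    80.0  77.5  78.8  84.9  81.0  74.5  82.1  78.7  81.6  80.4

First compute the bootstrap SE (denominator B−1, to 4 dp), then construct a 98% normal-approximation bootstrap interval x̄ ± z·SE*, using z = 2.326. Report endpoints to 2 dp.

Mean of replicates = 79.9500; sum of squared deviations = 71.7450; SE* = √(71.7450/9) = 2.8234
Margin = 2.326 × 2.8234 = 6.567
Interval: 79.7 ± 6.567

(73.13, 86.27)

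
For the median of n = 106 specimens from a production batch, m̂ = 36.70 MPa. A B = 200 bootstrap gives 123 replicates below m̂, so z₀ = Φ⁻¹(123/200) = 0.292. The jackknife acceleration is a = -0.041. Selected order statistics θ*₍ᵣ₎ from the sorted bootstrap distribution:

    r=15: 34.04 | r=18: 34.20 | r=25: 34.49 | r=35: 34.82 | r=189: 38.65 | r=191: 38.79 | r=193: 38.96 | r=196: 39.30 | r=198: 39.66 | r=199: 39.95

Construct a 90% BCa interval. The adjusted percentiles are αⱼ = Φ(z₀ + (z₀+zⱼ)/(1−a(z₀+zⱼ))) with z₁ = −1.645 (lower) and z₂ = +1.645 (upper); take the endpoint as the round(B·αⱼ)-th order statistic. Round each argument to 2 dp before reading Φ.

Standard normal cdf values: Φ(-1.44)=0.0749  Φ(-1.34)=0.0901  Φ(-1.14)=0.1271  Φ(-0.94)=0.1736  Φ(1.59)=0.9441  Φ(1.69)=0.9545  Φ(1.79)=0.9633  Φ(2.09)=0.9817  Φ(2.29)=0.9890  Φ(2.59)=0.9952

(34.49, 39.30)

Lower: z₀ + z₁ = 0.292 + (-1.645) = -1.353; 1 − a(z₀+z₁) = 1 − (-0.041)(-1.353) = 0.9445; argument = 0.292 + (-1.353)/0.9445 = -1.1405 → -1.14.
α₁ = Φ(-1.14) = 0.1271; rank = round(200 × 0.1271) = 25; θ*₍25₎ = 34.49.
Upper: z₀ + z₂ = 1.937; 1 − a(z₀+z₂) = 1.0794; argument = 2.0865 → 2.09; α₂ = 0.9817; rank = 196; θ*₍196₎ = 39.30.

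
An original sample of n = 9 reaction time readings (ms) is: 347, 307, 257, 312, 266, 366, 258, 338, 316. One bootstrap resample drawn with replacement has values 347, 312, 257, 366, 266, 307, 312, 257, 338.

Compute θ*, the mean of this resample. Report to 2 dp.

Mean = (347 + 312 + 257 + 366 + 266 + 307 + 312 + 257 + 338) / 9 = 2762.0 / 9 = 306.89

θ* = 306.89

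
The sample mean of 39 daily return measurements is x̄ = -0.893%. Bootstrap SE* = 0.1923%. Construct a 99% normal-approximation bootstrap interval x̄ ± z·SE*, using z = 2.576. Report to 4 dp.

Margin = 2.576 × 0.1923 = 0.49536
Interval: -0.893 ± 0.49536

(-1.3884, -0.3976)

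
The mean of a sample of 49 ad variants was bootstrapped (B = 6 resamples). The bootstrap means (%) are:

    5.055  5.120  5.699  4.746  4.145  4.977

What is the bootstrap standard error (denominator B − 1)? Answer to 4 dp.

SE* = 0.5081

Bootstrap SE is the standard deviation of the 6 replicate means.
Mean of replicates: (5.055 + 5.120 + 5.699 + 4.746 + 4.145 + 4.977) / 6 = 29.74200 / 6 = 4.95700
Sum of squared deviations: (+0.09800)² + (+0.16300)² + (+0.74200)² + (−0.21100)² + (−0.81200)² + (+0.02000)² = 1.29100
Variance = 1.29100 / 5 = 0.25820
SE* = √0.25820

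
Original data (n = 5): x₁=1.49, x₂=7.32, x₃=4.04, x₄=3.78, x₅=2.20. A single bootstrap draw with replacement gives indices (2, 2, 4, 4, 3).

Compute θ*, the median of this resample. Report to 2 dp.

θ* = 4.04

Resample values: 7.32, 7.32, 3.78, 3.78, 4.04.
Sorted: 3.78, 3.78, 4.04, 7.32, 7.32
Median = middle value = 4.04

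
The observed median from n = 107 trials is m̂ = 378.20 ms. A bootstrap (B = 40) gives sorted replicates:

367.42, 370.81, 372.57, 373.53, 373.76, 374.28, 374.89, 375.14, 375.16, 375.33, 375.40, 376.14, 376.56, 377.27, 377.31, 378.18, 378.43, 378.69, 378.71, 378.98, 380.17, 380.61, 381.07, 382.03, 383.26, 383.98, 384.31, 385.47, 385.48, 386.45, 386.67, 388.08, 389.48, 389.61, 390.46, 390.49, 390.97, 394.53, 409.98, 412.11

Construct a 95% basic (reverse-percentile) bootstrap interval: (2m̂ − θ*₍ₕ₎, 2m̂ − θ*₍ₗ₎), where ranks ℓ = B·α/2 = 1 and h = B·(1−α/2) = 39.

Percentile endpoints at ranks 1 and 39: θ*₍1₎ = 367.42, θ*₍39₎ = 409.98.
Basic interval reflects these around m̂:
  lower = 2 × 378.20 − 409.98 = 346.42
  upper = 2 × 378.20 − 367.42 = 388.98

(346.42, 388.98)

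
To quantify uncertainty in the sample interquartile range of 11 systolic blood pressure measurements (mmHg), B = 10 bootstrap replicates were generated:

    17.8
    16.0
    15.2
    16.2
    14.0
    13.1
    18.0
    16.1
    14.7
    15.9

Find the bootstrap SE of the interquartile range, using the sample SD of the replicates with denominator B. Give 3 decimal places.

SE* = 1.454

Bootstrap SE is the standard deviation of the 10 replicate interquartile ranges.
Mean of replicates: (17.8 + 16.0 + 15.2 + 16.2 + 14.0 + 13.1 + 18.0 + 16.1 + 14.7 + 15.9) / 10 = 157.0000 / 10 = 15.7000
Sum of squared deviations: (+2.1000)² + (+0.3000)² + (−0.5000)² + (+0.5000)² + (−1.7000)² + (−2.6000)² + (+2.3000)² + (+0.4000)² + (−1.0000)² + (+0.2000)² = 21.1400
Variance = 21.1400 / 10 = 2.1140
SE* = √2.1140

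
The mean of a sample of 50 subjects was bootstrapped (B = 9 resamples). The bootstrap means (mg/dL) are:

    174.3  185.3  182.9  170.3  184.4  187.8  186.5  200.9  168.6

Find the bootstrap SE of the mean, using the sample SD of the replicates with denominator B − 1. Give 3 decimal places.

SE* = 10.021

Bootstrap SE is the standard deviation of the 9 replicate means.
Mean of replicates: (174.3 + 185.3 + 182.9 + 170.3 + 184.4 + 187.8 + 186.5 + 200.9 + 168.6) / 9 = 1641.0000 / 9 = 182.3333
Sum of squared deviations: (−8.0333)² + (+2.9667)² + (+0.5667)² + (−12.0333)² + (+2.0667)² + (+5.4667)² + (+4.1667)² + (+18.5667)² + (−13.7333)² = 803.3000
Variance = 803.3000 / 8 = 100.4125
SE* = √100.4125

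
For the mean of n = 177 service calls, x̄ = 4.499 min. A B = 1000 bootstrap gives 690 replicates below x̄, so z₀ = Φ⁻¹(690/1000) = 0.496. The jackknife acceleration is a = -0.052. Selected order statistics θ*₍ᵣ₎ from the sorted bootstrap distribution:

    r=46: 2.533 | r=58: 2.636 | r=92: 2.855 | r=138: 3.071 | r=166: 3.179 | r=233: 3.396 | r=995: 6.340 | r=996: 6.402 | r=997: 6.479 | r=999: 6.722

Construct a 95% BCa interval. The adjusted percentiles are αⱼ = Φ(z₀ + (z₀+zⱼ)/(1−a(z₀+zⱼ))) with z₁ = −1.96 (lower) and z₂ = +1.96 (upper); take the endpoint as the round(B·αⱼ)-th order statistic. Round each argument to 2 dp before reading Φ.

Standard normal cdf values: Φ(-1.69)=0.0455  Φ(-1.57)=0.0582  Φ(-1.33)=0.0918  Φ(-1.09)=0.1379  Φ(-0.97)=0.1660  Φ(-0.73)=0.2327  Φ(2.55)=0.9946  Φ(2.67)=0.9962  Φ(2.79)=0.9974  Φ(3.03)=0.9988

Lower: z₀ + z₁ = 0.496 + (-1.960) = -1.464; 1 − a(z₀+z₁) = 1 − (-0.052)(-1.464) = 0.9239; argument = 0.496 + (-1.464)/0.9239 = -1.0886 → -1.09.
α₁ = Φ(-1.09) = 0.1379; rank = round(1000 × 0.1379) = 138; θ*₍138₎ = 3.071.
Upper: z₀ + z₂ = 2.456; 1 − a(z₀+z₂) = 1.1277; argument = 2.6739 → 2.67; α₂ = 0.9962; rank = 996; θ*₍996₎ = 6.402.

(3.071, 6.402)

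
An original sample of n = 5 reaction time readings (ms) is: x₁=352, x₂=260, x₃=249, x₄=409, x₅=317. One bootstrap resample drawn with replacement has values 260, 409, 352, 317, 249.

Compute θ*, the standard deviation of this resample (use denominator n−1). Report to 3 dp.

Mean = 317.4000; sum of squared deviations = 17561.2000
s² = 17561.2000 / 4 = 4390.3000
s = √4390.3000 = 66.259

θ* = 66.259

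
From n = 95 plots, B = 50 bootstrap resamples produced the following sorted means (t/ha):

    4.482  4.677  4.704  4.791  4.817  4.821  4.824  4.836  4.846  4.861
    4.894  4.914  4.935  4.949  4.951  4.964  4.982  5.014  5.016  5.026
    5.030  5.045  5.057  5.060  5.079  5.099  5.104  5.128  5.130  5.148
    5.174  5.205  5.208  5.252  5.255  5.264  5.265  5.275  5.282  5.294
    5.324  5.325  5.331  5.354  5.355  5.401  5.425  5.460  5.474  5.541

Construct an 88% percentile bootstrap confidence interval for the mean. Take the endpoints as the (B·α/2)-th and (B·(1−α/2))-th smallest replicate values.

α = 0.12; lower rank = 50 × 0.060 = 3; upper rank = 50 × 0.940 = 47.
The 3rd smallest replicate is 4.704; the 47th is 5.425.

(4.704, 5.425)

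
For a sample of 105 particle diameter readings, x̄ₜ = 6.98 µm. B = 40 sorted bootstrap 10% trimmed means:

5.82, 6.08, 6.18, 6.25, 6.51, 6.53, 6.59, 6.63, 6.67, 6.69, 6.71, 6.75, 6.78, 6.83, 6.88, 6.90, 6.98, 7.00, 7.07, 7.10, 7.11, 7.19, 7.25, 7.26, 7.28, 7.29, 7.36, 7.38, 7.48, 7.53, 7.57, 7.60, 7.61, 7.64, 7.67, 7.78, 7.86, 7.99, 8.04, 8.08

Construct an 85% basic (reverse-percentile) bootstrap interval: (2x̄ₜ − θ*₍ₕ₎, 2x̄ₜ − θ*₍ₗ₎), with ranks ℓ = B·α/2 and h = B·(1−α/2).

(6.10, 7.78)

Percentile endpoints at ranks 3 and 37: θ*₍3₎ = 6.18, θ*₍37₎ = 7.86.
Basic interval reflects these around x̄ₜ:
  lower = 2 × 6.98 − 7.86 = 6.10
  upper = 2 × 6.98 − 6.18 = 7.78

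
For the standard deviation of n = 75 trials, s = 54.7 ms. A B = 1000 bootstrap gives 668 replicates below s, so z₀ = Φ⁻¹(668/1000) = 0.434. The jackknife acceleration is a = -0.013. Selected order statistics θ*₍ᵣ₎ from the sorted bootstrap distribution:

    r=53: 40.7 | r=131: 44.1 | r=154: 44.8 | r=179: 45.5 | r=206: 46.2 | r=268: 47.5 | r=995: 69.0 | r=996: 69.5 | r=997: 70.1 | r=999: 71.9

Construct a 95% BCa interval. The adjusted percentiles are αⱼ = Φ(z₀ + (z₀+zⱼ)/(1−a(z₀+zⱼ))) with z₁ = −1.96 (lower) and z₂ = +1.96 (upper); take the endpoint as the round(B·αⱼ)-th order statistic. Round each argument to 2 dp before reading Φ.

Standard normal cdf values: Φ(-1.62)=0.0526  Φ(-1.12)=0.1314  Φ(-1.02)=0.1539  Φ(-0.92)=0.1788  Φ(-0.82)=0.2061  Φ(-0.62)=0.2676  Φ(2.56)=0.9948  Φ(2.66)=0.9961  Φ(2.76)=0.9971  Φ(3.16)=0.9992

Lower: z₀ + z₁ = 0.434 + (-1.960) = -1.526; 1 − a(z₀+z₁) = 1 − (-0.013)(-1.526) = 0.9802; argument = 0.434 + (-1.526)/0.9802 = -1.1229 → -1.12.
α₁ = Φ(-1.12) = 0.1314; rank = round(1000 × 0.1314) = 131; θ*₍131₎ = 44.1.
Upper: z₀ + z₂ = 2.394; 1 − a(z₀+z₂) = 1.0311; argument = 2.7557 → 2.76; α₂ = 0.9971; rank = 997; θ*₍997₎ = 70.1.

(44.1, 70.1)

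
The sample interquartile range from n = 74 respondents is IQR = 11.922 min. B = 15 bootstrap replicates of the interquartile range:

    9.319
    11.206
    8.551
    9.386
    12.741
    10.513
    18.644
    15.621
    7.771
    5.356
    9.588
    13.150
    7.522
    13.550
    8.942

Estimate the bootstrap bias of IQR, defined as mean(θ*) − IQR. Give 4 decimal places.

mean(θ*) = (9.319 + 11.206 + 8.551 + 9.386 + 12.741 + 10.513 + 18.644 + 15.621 + 7.771 + 5.356 + 9.588 + 13.150 + 7.522 + 13.550 + 8.942) / 15 = 10.79067
bias = 10.79067 − 11.922

bias = −1.1313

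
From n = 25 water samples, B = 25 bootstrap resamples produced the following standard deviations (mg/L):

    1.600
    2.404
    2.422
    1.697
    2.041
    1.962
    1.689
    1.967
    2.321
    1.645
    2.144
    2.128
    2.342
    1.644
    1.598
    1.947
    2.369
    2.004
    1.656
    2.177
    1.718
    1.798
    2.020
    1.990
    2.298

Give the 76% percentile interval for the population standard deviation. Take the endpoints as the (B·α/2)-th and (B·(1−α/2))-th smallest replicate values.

Sorted replicates: 1.598, 1.600, 1.644, 1.645, 1.656, 1.689, 1.697, 1.718, 1.798, 1.947, 1.962, 1.967, 1.990, 2.004, 2.020, 2.041, 2.128, 2.144, 2.177, 2.298, 2.321, 2.342, 2.369, 2.404, 2.422
α = 0.24; lower rank = 25 × 0.120 = 3; upper rank = 25 × 0.880 = 22.
The 3rd smallest replicate is 1.644; the 22nd is 2.342.

(1.644, 2.342)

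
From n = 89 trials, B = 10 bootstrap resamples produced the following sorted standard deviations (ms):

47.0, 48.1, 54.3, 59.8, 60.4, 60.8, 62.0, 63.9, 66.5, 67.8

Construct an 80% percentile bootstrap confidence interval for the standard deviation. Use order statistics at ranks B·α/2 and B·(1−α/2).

(47.0, 66.5)

α = 0.20; lower rank = 10 × 0.100 = 1; upper rank = 10 × 0.900 = 9.
The 1st smallest replicate is 47.0; the 9th is 66.5.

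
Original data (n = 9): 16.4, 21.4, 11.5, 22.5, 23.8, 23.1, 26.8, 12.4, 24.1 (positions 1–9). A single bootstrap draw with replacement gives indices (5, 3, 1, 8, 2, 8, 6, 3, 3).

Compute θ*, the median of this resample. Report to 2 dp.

θ* = 12.40

Resample values: 23.8, 11.5, 16.4, 12.4, 21.4, 12.4, 23.1, 11.5, 11.5.
Sorted: 11.5, 11.5, 11.5, 12.4, 12.4, 16.4, 21.4, 23.1, 23.8
Median = middle value = 12.40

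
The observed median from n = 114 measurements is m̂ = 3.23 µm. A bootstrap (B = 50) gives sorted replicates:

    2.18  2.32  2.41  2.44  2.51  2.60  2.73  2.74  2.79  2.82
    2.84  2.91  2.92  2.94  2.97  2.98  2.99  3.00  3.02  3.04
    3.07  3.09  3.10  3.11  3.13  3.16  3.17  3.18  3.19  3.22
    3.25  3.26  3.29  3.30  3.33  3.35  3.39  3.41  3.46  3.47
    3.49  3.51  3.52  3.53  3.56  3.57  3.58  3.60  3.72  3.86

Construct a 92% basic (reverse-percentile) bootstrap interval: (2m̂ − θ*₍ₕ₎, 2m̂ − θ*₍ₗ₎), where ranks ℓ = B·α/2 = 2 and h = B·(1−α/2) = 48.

Percentile endpoints at ranks 2 and 48: θ*₍2₎ = 2.32, θ*₍48₎ = 3.60.
Basic interval reflects these around m̂:
  lower = 2 × 3.23 − 3.60 = 2.86
  upper = 2 × 3.23 − 2.32 = 4.14

(2.86, 4.14)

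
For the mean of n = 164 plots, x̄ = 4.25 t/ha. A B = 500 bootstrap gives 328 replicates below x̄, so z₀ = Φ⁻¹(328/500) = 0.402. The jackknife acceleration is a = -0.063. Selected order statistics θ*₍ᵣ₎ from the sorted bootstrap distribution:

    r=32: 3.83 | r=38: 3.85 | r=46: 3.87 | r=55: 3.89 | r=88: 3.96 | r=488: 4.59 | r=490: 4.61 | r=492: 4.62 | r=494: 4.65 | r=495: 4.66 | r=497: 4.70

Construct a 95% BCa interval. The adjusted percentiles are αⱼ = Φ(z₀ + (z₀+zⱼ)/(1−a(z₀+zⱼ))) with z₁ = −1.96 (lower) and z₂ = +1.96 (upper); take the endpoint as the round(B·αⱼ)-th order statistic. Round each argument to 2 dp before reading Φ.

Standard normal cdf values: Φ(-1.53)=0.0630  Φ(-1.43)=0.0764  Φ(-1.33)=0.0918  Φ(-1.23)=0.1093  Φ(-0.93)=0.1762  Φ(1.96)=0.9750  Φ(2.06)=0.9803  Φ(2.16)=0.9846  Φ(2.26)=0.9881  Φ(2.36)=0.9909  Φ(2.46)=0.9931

Lower: z₀ + z₁ = 0.402 + (-1.960) = -1.558; 1 − a(z₀+z₁) = 1 − (-0.063)(-1.558) = 0.9018; argument = 0.402 + (-1.558)/0.9018 = -1.3256 → -1.33.
α₁ = Φ(-1.33) = 0.0918; rank = round(500 × 0.0918) = 46; θ*₍46₎ = 3.87.
Upper: z₀ + z₂ = 2.362; 1 − a(z₀+z₂) = 1.1488; argument = 2.4580 → 2.46; α₂ = 0.9931; rank = 497; θ*₍497₎ = 4.70.

(3.87, 4.70)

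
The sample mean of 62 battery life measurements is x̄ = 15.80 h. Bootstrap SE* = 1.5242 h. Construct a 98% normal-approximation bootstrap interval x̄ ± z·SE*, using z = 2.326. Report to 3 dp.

(12.255, 19.345)

Margin = 2.326 × 1.5242 = 3.5453
Interval: 15.80 ± 3.5453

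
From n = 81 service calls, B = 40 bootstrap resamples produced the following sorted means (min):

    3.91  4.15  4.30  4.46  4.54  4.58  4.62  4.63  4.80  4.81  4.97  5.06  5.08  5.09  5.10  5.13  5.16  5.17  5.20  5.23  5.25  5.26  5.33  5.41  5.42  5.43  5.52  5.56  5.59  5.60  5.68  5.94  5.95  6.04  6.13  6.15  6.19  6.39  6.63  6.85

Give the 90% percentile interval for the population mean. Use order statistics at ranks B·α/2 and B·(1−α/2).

α = 0.10; lower rank = 40 × 0.050 = 2; upper rank = 40 × 0.950 = 38.
The 2nd smallest replicate is 4.15; the 38th is 6.39.

(4.15, 6.39)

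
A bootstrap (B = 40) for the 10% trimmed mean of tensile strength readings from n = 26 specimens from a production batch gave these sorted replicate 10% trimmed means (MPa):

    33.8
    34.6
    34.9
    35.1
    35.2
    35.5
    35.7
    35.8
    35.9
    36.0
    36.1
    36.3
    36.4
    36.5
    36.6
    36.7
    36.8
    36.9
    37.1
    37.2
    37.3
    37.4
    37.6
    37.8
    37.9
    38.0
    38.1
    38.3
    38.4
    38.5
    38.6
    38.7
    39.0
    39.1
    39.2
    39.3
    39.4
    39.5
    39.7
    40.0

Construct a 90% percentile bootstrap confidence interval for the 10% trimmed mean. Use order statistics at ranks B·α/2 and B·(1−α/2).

α = 0.10; lower rank = 40 × 0.050 = 2; upper rank = 40 × 0.950 = 38.
The 2nd smallest replicate is 34.6; the 38th is 39.5.

(34.6, 39.5)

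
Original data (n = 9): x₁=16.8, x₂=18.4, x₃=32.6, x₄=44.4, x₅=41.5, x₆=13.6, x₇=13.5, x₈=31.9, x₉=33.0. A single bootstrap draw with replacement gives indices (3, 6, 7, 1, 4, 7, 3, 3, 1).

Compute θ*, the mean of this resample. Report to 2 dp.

Resample values: 32.6, 13.6, 13.5, 16.8, 44.4, 13.5, 32.6, 32.6, 16.8.
Mean = (32.6 + 13.6 + 13.5 + 16.8 + 44.4 + 13.5 + 32.6 + 32.6 + 16.8) / 9 = 216.40 / 9 = 24.04

θ* = 24.04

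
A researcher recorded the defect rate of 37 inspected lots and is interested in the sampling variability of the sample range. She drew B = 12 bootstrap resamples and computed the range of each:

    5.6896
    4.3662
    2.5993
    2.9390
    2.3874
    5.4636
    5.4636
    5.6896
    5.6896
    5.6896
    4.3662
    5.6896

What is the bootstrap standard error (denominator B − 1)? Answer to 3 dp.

SE* = 1.319

Bootstrap SE is the standard deviation of the 12 replicate ranges.
Mean of replicates: (5.6896 + 4.3662 + 2.5993 + 2.9390 + 2.3874 + 5.4636 + 5.4636 + 5.6896 + 5.6896 + 5.6896 + 4.3662 + 5.6896) / 12 = 56.03330 / 12 = 4.66944
Sum of squared deviations: (+1.02016)² + (−0.30324)² + (−2.07014)² + (−1.73044)² + (−2.28204)² + (+0.79416)² + (+0.79416)² + (+1.02016)² + (+1.02016)² + (+1.02016)² + (−0.30324)² + (+1.02016)² = 19.13653
Variance = 19.13653 / 11 = 1.73968
SE* = √1.73968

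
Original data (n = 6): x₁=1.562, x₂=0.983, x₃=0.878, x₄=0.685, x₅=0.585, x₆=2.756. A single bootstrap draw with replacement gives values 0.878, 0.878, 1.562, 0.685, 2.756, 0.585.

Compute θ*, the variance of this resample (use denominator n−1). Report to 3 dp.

θ* = 0.680

Mean = 1.2240; sum of squared deviations = 3.3995
s² = 3.3995 / 5 = 0.6799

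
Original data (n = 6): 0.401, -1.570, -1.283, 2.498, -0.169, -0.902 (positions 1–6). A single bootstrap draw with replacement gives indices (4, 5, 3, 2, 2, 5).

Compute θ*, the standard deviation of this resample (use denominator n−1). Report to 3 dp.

Resample values: 2.498, -0.169, -1.283, -1.570, -1.570, -0.169.
Mean = -0.3772; sum of squared deviations = 12.0195
s² = 12.0195 / 5 = 2.4039
s = √2.4039 = 1.550

θ* = 1.550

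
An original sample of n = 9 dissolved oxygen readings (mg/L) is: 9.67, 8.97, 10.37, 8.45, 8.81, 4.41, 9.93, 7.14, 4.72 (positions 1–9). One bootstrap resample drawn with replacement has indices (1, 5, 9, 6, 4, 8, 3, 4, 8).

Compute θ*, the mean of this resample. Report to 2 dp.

θ* = 7.68

Resample values: 9.67, 8.81, 4.72, 4.41, 8.45, 7.14, 10.37, 8.45, 7.14.
Mean = (9.67 + 8.81 + 4.72 + 4.41 + 8.45 + 7.14 + 10.37 + 8.45 + 7.14) / 9 = 69.160 / 9 = 7.68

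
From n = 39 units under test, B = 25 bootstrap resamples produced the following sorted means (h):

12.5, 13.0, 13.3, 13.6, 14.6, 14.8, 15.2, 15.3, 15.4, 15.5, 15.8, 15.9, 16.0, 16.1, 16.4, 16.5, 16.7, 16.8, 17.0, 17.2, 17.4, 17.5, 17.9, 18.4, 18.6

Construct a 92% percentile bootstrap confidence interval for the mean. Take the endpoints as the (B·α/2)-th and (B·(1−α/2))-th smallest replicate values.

α = 0.08; lower rank = 25 × 0.040 = 1; upper rank = 25 × 0.960 = 24.
The 1st smallest replicate is 12.5; the 24th is 18.4.

(12.5, 18.4)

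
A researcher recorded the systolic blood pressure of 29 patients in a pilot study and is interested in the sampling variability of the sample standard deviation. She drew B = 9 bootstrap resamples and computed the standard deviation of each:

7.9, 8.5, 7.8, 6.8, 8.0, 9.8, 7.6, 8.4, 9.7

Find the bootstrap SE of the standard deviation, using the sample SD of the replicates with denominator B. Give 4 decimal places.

SE* = 0.9126

Bootstrap SE is the standard deviation of the 9 replicate standard deviations.
Mean of replicates: (7.9 + 8.5 + 7.8 + 6.8 + 8.0 + 9.8 + 7.6 + 8.4 + 9.7) / 9 = 74.50000 / 9 = 8.27778
Sum of squared deviations: (−0.37778)² + (+0.22222)² + (−0.47778)² + (−1.47778)² + (−0.27778)² + (+1.52222)² + (−0.67778)² + (+0.12222)² + (+1.42222)² = 7.49556
Variance = 7.49556 / 9 = 0.83284
SE* = √0.83284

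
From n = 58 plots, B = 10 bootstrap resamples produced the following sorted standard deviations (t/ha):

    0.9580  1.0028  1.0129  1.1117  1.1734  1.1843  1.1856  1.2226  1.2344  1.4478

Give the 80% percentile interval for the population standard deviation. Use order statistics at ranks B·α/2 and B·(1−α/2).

α = 0.20; lower rank = 10 × 0.100 = 1; upper rank = 10 × 0.900 = 9.
The 1st smallest replicate is 0.9580; the 9th is 1.2344.

(0.9580, 1.2344)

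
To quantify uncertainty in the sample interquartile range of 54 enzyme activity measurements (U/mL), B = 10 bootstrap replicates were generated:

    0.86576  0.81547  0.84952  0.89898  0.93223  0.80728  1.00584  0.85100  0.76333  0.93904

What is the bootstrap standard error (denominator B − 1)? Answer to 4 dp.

SE* = 0.0722

Bootstrap SE is the standard deviation of the 10 replicate interquartile ranges.
Mean of replicates: (0.86576 + 0.81547 + 0.84952 + 0.89898 + 0.93223 + 0.80728 + 1.00584 + 0.85100 + 0.76333 + 0.93904) / 10 = 8.728450 / 10 = 0.872845
Sum of squared deviations: (−0.007085)² + (−0.057375)² + (−0.023325)² + (+0.026135)² + (+0.059385)² + (−0.065565)² + (+0.132995)² + (−0.021845)² + (−0.109515)² + (+0.066195)² = 0.046935
Variance = 0.046935 / 9 = 0.005215
SE* = √0.005215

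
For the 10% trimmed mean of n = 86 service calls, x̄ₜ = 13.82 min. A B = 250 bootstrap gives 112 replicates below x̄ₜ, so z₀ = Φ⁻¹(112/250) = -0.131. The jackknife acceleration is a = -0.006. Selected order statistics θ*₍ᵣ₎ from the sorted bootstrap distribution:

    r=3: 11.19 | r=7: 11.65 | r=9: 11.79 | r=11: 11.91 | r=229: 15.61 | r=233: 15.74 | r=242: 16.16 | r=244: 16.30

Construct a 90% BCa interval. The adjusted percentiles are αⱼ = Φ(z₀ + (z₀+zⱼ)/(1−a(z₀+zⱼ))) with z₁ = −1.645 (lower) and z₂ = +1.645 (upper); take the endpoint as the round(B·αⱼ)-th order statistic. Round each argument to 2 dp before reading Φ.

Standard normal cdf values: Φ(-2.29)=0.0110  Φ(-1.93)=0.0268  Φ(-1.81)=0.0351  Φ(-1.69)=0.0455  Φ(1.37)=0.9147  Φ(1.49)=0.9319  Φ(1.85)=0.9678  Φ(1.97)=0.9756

(11.65, 15.61)

Lower: z₀ + z₁ = -0.131 + (-1.645) = -1.776; 1 − a(z₀+z₁) = 1 − (-0.006)(-1.776) = 0.9893; argument = -0.131 + (-1.776)/0.9893 = -1.9261 → -1.93.
α₁ = Φ(-1.93) = 0.0268; rank = round(250 × 0.0268) = 7; θ*₍7₎ = 11.65.
Upper: z₀ + z₂ = 1.514; 1 − a(z₀+z₂) = 1.0091; argument = 1.3694 → 1.37; α₂ = 0.9147; rank = 229; θ*₍229₎ = 15.61.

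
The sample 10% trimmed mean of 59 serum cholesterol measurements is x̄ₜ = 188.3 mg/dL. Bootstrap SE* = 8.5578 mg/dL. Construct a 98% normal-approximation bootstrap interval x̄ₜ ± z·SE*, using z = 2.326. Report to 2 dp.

(168.39, 208.21)

Margin = 2.326 × 8.5578 = 19.905
Interval: 188.3 ± 19.905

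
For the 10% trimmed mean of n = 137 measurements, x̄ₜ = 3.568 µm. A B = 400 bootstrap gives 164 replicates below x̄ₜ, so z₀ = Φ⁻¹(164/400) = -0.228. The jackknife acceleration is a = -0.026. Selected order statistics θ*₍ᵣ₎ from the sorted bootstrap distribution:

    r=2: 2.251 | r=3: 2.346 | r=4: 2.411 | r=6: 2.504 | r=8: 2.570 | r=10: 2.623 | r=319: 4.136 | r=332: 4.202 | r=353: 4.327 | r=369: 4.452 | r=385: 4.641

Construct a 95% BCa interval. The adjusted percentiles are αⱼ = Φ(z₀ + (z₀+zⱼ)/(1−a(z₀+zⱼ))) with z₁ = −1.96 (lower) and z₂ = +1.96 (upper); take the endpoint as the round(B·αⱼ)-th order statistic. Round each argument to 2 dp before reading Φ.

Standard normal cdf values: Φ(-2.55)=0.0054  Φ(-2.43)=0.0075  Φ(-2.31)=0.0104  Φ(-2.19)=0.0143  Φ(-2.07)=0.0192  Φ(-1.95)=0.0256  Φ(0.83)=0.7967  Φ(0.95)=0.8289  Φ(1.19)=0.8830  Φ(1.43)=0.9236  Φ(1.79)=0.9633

Lower: z₀ + z₁ = -0.228 + (-1.960) = -2.188; 1 − a(z₀+z₁) = 1 − (-0.026)(-2.188) = 0.9431; argument = -0.228 + (-2.188)/0.9431 = -2.5480 → -2.55.
α₁ = Φ(-2.55) = 0.0054; rank = round(400 × 0.0054) = 2; θ*₍2₎ = 2.251.
Upper: z₀ + z₂ = 1.732; 1 − a(z₀+z₂) = 1.0450; argument = 1.4294 → 1.43; α₂ = 0.9236; rank = 369; θ*₍369₎ = 4.452.

(2.251, 4.452)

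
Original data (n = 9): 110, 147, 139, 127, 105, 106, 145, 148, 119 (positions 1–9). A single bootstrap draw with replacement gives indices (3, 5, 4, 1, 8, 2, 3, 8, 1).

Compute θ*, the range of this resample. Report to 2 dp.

θ* = 43.00

Resample values: 139, 105, 127, 110, 148, 147, 139, 148, 110.
Range = 148 − 105 = 43.00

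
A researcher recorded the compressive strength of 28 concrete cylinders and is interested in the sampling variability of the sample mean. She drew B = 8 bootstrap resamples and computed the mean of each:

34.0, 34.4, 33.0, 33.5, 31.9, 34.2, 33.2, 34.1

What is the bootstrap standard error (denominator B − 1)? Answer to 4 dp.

Bootstrap SE is the standard deviation of the 8 replicate means.
Mean of replicates: (34.0 + 34.4 + 33.0 + 33.5 + 31.9 + 34.2 + 33.2 + 34.1) / 8 = 268.30000 / 8 = 33.53750
Sum of squared deviations: (+0.46250)² + (+0.86250)² + (−0.53750)² + (−0.03750)² + (−1.63750)² + (+0.66250)² + (−0.33750)² + (+0.56250)² = 4.79875
Variance = 4.79875 / 7 = 0.68554
SE* = √0.68554

SE* = 0.8280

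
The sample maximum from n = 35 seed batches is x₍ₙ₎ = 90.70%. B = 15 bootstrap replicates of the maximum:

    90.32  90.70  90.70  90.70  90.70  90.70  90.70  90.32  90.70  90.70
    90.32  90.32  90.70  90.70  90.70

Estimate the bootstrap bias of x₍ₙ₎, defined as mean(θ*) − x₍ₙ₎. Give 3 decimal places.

mean(θ*) = (90.32 + 90.70 + 90.70 + 90.70 + 90.70 + 90.70 + 90.70 + 90.32 + 90.70 + 90.70 + 90.32 + 90.32 + 90.70 + 90.70 + 90.70) / 15 = 90.5987
bias = 90.5987 − 90.70

bias = −0.101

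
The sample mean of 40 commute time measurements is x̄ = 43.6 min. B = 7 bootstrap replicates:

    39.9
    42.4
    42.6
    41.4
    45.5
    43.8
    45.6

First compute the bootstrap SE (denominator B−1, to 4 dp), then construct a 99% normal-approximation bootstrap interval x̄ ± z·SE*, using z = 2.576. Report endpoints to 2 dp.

Mean of replicates = 43.0286; sum of squared deviations = 26.3343; SE* = √(26.3343/6) = 2.0950
Margin = 2.576 × 2.0950 = 5.397
Interval: 43.6 ± 5.397

(38.20, 49.00)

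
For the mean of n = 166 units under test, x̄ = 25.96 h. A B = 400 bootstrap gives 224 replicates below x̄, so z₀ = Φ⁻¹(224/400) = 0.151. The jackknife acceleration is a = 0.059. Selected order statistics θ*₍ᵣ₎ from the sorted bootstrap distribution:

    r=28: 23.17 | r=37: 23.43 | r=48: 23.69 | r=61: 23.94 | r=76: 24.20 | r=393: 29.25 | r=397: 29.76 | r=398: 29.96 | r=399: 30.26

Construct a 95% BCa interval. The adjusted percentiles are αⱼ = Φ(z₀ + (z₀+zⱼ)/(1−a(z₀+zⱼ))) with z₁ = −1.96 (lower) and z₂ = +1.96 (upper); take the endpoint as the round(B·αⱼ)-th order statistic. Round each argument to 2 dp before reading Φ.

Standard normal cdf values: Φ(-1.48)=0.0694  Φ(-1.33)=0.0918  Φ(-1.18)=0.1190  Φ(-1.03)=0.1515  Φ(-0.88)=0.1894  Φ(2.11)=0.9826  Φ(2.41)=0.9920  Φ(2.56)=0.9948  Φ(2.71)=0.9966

Lower: z₀ + z₁ = 0.151 + (-1.960) = -1.809; 1 − a(z₀+z₁) = 1 − (0.059)(-1.809) = 1.1067; argument = 0.151 + (-1.809)/1.1067 = -1.4835 → -1.48.
α₁ = Φ(-1.48) = 0.0694; rank = round(400 × 0.0694) = 28; θ*₍28₎ = 23.17.
Upper: z₀ + z₂ = 2.111; 1 − a(z₀+z₂) = 0.8755; argument = 2.5623 → 2.56; α₂ = 0.9948; rank = 398; θ*₍398₎ = 29.96.

(23.17, 29.96)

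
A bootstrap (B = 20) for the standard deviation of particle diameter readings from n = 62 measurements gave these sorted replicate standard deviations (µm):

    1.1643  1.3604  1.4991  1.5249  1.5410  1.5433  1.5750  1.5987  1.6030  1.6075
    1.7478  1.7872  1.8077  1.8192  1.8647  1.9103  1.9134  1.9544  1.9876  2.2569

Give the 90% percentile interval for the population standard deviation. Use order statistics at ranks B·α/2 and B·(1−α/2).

(1.1643, 1.9876)

α = 0.10; lower rank = 20 × 0.050 = 1; upper rank = 20 × 0.950 = 19.
The 1st smallest replicate is 1.1643; the 19th is 1.9876.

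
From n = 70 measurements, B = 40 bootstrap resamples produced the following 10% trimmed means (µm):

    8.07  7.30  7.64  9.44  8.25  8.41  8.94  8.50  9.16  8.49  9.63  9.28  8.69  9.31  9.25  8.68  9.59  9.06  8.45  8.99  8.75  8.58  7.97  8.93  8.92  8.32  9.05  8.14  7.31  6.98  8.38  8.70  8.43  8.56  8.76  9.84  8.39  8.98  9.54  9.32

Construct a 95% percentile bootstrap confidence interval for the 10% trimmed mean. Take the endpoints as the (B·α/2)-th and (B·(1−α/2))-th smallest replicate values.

(6.98, 9.63)

Sorted replicates: 6.98, 7.30, 7.31, 7.64, 7.97, 8.07, 8.14, 8.25, 8.32, 8.38, 8.39, 8.41, 8.43, 8.45, 8.49, 8.50, 8.56, 8.58, 8.68, 8.69, 8.70, 8.75, 8.76, 8.92, 8.93, 8.94, 8.98, 8.99, 9.05, 9.06, 9.16, 9.25, 9.28, 9.31, 9.32, 9.44, 9.54, 9.59, 9.63, 9.84
α = 0.05; lower rank = 40 × 0.025 = 1; upper rank = 40 × 0.975 = 39.
The 1st smallest replicate is 6.98; the 39th is 9.63.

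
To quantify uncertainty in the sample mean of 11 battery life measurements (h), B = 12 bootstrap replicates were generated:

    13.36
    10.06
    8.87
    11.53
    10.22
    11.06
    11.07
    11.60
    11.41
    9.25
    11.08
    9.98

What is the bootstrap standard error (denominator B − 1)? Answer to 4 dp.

Bootstrap SE is the standard deviation of the 12 replicate means.
Mean of replicates: (13.36 + 10.06 + 8.87 + 11.53 + 10.22 + 11.06 + 11.07 + 11.60 + 11.41 + 9.25 + 11.08 + 9.98) / 12 = 129.49000 / 12 = 10.79083
Sum of squared deviations: (+2.56917)² + (−0.73083)² + (−1.92083)² + (+0.73917)² + (−0.57083)² + (+0.26917)² + (+0.27917)² + (+0.80917)² + (+0.61917)² + (−1.54083)² + (+0.28917)² + (−0.81083)² = 16.00029
Variance = 16.00029 / 11 = 1.45457
SE* = √1.45457

SE* = 1.2061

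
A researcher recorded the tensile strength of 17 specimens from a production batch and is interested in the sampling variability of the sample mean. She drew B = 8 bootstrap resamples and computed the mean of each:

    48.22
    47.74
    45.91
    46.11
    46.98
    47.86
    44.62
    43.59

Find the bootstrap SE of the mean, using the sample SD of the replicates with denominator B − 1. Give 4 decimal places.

Bootstrap SE is the standard deviation of the 8 replicate means.
Mean of replicates: (48.22 + 47.74 + 45.91 + 46.11 + 46.98 + 47.86 + 44.62 + 43.59) / 8 = 371.03000 / 8 = 46.37875
Sum of squared deviations: (+1.84125)² + (+1.36125)² + (−0.46875)² + (−0.26875)² + (+0.60125)² + (+1.48125)² + (−1.75875)² + (−2.78875)² = 18.96109
Variance = 18.96109 / 7 = 2.70873
SE* = √2.70873

SE* = 1.6458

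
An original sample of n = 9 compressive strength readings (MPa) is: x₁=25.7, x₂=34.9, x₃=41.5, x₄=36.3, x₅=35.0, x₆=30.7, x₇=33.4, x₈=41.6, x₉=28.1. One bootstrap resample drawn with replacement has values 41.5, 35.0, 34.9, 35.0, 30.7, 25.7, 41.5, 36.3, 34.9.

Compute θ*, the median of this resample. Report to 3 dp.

θ* = 35.000

Sorted: 25.7, 30.7, 34.9, 34.9, 35.0, 35.0, 36.3, 41.5, 41.5
Median = middle value = 35.000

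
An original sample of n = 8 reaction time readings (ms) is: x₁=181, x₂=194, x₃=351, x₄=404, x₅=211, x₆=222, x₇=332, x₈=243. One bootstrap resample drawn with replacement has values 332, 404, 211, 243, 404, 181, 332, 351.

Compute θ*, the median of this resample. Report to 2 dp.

Sorted: 181, 211, 243, 332, 332, 351, 404, 404
Median = average of the two middle values = 332.00

θ* = 332.00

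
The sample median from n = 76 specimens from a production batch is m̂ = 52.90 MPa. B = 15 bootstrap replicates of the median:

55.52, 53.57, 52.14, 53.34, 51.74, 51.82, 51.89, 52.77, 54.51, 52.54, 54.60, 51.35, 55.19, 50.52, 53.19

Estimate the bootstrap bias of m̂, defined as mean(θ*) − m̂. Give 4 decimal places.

mean(θ*) = (55.52 + 53.57 + 52.14 + 53.34 + 51.74 + 51.82 + 51.89 + 52.77 + 54.51 + 52.54 + 54.60 + 51.35 + 55.19 + 50.52 + 53.19) / 15 = 52.97933
bias = 52.97933 − 52.90

bias = +0.0793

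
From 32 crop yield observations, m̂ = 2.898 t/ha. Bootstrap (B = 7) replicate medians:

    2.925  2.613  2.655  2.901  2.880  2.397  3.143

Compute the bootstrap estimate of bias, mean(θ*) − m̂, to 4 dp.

bias = −0.1103

mean(θ*) = (2.925 + 2.613 + 2.655 + 2.901 + 2.880 + 2.397 + 3.143) / 7 = 2.78771
bias = 2.78771 − 2.898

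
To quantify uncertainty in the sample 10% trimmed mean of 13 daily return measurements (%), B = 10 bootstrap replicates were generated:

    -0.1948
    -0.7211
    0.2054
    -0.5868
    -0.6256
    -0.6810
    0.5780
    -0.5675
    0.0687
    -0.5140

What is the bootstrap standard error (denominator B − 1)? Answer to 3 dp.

SE* = 0.447

Bootstrap SE is the standard deviation of the 10 replicate 10% trimmed means.
Mean of replicates: ((-0.1948) + (-0.7211) + 0.2054 + (-0.5868) + (-0.6256) + (-0.6810) + 0.5780 + (-0.5675) + 0.0687 + (-0.5140)) / 10 = -3.03870 / 10 = -0.30387
Sum of squared deviations: (+0.10907)² + (−0.41723)² + (+0.50927)² + (−0.28293)² + (−0.32173)² + (−0.37713)² + (+0.88187)² + (−0.26363)² + (+0.37257)² + (−0.21013)² = 1.80128
Variance = 1.80128 / 9 = 0.20014
SE* = √0.20014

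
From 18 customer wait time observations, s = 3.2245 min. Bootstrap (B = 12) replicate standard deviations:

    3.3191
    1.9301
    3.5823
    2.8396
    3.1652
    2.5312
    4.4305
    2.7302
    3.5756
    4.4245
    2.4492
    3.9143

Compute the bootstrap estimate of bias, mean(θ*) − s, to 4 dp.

bias = +0.0165

mean(θ*) = (3.3191 + 1.9301 + 3.5823 + 2.8396 + 3.1652 + 2.5312 + 4.4305 + 2.7302 + 3.5756 + 4.4245 + 2.4492 + 3.9143) / 12 = 3.24098
bias = 3.24098 − 3.2245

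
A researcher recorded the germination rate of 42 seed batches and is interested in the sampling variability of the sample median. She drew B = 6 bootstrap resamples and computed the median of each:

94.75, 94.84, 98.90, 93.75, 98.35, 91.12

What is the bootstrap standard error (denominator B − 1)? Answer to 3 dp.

SE* = 2.921

Bootstrap SE is the standard deviation of the 6 replicate medians.
Mean of replicates: (94.75 + 94.84 + 98.90 + 93.75 + 98.35 + 91.12) / 6 = 571.7100 / 6 = 95.2850
Sum of squared deviations: (−0.5350)² + (−0.4450)² + (+3.6150)² + (−1.5350)² + (+3.0650)² + (−4.1650)² = 42.6501
Variance = 42.6501 / 5 = 8.5300
SE* = √8.5300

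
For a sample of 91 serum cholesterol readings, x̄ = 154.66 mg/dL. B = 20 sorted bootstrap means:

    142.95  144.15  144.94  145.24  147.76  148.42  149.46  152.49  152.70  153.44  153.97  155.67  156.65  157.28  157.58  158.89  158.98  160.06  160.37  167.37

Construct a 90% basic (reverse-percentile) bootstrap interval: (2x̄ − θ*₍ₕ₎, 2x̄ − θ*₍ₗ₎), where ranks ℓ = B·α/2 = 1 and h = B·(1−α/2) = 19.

(148.95, 166.37)

Percentile endpoints at ranks 1 and 19: θ*₍1₎ = 142.95, θ*₍19₎ = 160.37.
Basic interval reflects these around x̄:
  lower = 2 × 154.66 − 160.37 = 148.95
  upper = 2 × 154.66 − 142.95 = 166.37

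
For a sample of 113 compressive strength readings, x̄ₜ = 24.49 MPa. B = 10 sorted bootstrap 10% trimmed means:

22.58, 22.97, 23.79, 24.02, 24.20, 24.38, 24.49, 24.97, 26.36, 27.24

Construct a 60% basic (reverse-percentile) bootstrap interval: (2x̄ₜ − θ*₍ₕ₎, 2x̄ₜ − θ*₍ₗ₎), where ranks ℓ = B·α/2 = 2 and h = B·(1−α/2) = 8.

(24.01, 26.01)

Percentile endpoints at ranks 2 and 8: θ*₍2₎ = 22.97, θ*₍8₎ = 24.97.
Basic interval reflects these around x̄ₜ:
  lower = 2 × 24.49 − 24.97 = 24.01
  upper = 2 × 24.49 − 22.97 = 26.01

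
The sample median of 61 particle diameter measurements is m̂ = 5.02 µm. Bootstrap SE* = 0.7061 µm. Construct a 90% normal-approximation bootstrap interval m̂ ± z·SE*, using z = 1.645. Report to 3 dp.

Margin = 1.645 × 0.7061 = 1.1615
Interval: 5.02 ± 1.1615

(3.858, 6.182)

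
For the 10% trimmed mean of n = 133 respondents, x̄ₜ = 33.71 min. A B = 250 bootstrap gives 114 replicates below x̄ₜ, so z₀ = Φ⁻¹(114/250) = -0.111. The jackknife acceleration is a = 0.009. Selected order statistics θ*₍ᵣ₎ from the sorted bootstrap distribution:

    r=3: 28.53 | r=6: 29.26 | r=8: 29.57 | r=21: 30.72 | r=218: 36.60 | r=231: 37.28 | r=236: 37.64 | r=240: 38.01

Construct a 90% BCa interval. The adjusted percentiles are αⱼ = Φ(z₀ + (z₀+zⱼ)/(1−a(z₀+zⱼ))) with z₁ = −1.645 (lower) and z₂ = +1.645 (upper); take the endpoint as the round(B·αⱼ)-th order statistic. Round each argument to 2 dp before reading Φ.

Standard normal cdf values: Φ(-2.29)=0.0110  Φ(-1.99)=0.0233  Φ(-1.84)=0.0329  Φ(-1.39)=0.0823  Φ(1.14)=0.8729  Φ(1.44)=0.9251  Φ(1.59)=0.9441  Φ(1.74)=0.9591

Lower: z₀ + z₁ = -0.111 + (-1.645) = -1.756; 1 − a(z₀+z₁) = 1 − (0.009)(-1.756) = 1.0158; argument = -0.111 + (-1.756)/1.0158 = -1.8397 → -1.84.
α₁ = Φ(-1.84) = 0.0329; rank = round(250 × 0.0329) = 8; θ*₍8₎ = 29.57.
Upper: z₀ + z₂ = 1.534; 1 − a(z₀+z₂) = 0.9862; argument = 1.4445 → 1.44; α₂ = 0.9251; rank = 231; θ*₍231₎ = 37.28.

(29.57, 37.28)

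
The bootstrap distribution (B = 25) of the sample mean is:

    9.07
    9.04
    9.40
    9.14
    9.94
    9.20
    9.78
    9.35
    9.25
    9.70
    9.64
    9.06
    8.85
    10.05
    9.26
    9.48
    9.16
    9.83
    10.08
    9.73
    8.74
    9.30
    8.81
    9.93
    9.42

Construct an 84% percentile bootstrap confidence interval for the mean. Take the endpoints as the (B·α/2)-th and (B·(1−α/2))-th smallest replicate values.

(8.81, 9.94)

Sorted replicates: 8.74, 8.81, 8.85, 9.04, 9.06, 9.07, 9.14, 9.16, 9.20, 9.25, 9.26, 9.30, 9.35, 9.40, 9.42, 9.48, 9.64, 9.70, 9.73, 9.78, 9.83, 9.93, 9.94, 10.05, 10.08
α = 0.16; lower rank = 25 × 0.080 = 2; upper rank = 25 × 0.920 = 23.
The 2nd smallest replicate is 8.81; the 23rd is 9.94.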